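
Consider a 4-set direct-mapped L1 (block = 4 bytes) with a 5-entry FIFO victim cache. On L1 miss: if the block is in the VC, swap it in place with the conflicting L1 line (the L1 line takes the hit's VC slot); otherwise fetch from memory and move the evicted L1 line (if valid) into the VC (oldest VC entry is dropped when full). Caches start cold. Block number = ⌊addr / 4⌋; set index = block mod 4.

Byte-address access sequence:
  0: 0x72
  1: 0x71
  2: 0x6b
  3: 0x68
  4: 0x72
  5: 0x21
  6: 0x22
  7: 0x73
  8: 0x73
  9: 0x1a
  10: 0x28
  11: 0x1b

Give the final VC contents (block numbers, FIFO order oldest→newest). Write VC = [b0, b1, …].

VC = [8, 26, 10]

  [0] addr=0x72 blk=28 s=0: MISS | VC []
  [1] addr=0x71 blk=28 s=0: L1-HIT | VC []
  [2] addr=0x6b blk=26 s=2: MISS | VC []
  [3] addr=0x68 blk=26 s=2: L1-HIT | VC []
  [4] addr=0x72 blk=28 s=0: L1-HIT | VC []
  [5] addr=0x21 blk=8 s=0: MISS | VC [28]
  [6] addr=0x22 blk=8 s=0: L1-HIT | VC [28]
  [7] addr=0x73 blk=28 s=0: VC-HIT | VC [8]
  [8] addr=0x73 blk=28 s=0: L1-HIT | VC [8]
  [9] addr=0x1a blk=6 s=2: MISS | VC [8, 26]
  [10] addr=0x28 blk=10 s=2: MISS | VC [8, 26, 6]
  [11] addr=0x1b blk=6 s=2: VC-HIT | VC [8, 26, 10]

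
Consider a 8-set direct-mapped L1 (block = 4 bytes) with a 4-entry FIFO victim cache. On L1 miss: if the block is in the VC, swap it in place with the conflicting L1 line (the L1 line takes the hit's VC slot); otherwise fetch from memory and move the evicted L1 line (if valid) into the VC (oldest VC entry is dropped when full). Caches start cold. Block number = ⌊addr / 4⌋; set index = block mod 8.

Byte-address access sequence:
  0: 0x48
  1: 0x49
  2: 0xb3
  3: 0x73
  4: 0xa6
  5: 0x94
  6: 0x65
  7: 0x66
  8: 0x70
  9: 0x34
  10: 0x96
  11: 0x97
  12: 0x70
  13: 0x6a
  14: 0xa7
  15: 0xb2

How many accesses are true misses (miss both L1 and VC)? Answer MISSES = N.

MISSES = 8

  [0] addr=0x48 blk=18 s=2: MISS | VC []
  [1] addr=0x49 blk=18 s=2: L1-HIT | VC []
  [2] addr=0xb3 blk=44 s=4: MISS | VC []
  [3] addr=0x73 blk=28 s=4: MISS | VC [44]
  [4] addr=0xa6 blk=41 s=1: MISS | VC [44]
  [5] addr=0x94 blk=37 s=5: MISS | VC [44]
  [6] addr=0x65 blk=25 s=1: MISS | VC [44, 41]
  [7] addr=0x66 blk=25 s=1: L1-HIT | VC [44, 41]
  [8] addr=0x70 blk=28 s=4: L1-HIT | VC [44, 41]
  [9] addr=0x34 blk=13 s=5: MISS | VC [44, 41, 37]
  [10] addr=0x96 blk=37 s=5: VC-HIT | VC [44, 41, 13]
  [11] addr=0x97 blk=37 s=5: L1-HIT | VC [44, 41, 13]
  [12] addr=0x70 blk=28 s=4: L1-HIT | VC [44, 41, 13]
  [13] addr=0x6a blk=26 s=2: MISS | VC [44, 41, 13, 18]
  [14] addr=0xa7 blk=41 s=1: VC-HIT | VC [44, 25, 13, 18]
  [15] addr=0xb2 blk=44 s=4: VC-HIT | VC [28, 25, 13, 18]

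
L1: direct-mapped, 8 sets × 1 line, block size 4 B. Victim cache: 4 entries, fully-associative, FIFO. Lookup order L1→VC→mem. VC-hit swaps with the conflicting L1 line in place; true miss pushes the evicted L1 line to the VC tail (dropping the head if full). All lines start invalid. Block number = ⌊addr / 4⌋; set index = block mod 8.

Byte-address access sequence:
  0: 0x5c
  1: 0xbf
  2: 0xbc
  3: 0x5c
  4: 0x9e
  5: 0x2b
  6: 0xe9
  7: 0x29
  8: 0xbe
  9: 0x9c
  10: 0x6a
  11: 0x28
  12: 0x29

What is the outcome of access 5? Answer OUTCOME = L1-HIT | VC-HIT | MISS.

0: 0x5c (blk 23, set 7) → MISS  vc=[]
1: 0xbf (blk 47, set 7) → MISS  vc=[23]
2: 0xbc (blk 47, set 7) → L1-HIT  vc=[23]
3: 0x5c (blk 23, set 7) → VC-HIT  vc=[47]
4: 0x9e (blk 39, set 7) → MISS  vc=[47, 23]
5: 0x2b (blk 10, set 2) → MISS  vc=[47, 23]
6: 0xe9 (blk 58, set 2) → MISS  vc=[47, 23, 10]
7: 0x29 (blk 10, set 2) → VC-HIT  vc=[47, 23, 58]
8: 0xbe (blk 47, set 7) → VC-HIT  vc=[39, 23, 58]
9: 0x9c (blk 39, set 7) → VC-HIT  vc=[47, 23, 58]
10: 0x6a (blk 26, set 2) → MISS  vc=[47, 23, 58, 10]
11: 0x28 (blk 10, set 2) → VC-HIT  vc=[47, 23, 58, 26]
12: 0x29 (blk 10, set 2) → L1-HIT  vc=[47, 23, 58, 26]

OUTCOME = MISS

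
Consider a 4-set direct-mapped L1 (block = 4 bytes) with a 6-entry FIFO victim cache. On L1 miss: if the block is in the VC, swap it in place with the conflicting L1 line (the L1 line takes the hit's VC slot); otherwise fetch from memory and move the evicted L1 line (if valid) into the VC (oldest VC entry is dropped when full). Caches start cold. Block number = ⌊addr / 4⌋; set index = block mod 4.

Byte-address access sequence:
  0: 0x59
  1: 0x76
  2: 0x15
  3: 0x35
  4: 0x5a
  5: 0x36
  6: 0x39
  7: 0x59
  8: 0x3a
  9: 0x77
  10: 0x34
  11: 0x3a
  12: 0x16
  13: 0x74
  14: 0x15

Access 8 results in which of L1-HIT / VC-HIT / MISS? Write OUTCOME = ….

#0 0x59→b22/s2 MISS; vc=[]
#1 0x76→b29/s1 MISS; vc=[]
#2 0x15→b5/s1 MISS; vc=[29]
#3 0x35→b13/s1 MISS; vc=[29,5]
#4 0x5a→b22/s2 L1-HIT; vc=[29,5]
#5 0x36→b13/s1 L1-HIT; vc=[29,5]
#6 0x39→b14/s2 MISS; vc=[29,5,22]
#7 0x59→b22/s2 VC-HIT; vc=[29,5,14]
#8 0x3a→b14/s2 VC-HIT; vc=[29,5,22]
#9 0x77→b29/s1 VC-HIT; vc=[13,5,22]
#10 0x34→b13/s1 VC-HIT; vc=[29,5,22]
#11 0x3a→b14/s2 L1-HIT; vc=[29,5,22]
#12 0x16→b5/s1 VC-HIT; vc=[29,13,22]
#13 0x74→b29/s1 VC-HIT; vc=[5,13,22]
#14 0x15→b5/s1 VC-HIT; vc=[29,13,22]

OUTCOME = VC-HIT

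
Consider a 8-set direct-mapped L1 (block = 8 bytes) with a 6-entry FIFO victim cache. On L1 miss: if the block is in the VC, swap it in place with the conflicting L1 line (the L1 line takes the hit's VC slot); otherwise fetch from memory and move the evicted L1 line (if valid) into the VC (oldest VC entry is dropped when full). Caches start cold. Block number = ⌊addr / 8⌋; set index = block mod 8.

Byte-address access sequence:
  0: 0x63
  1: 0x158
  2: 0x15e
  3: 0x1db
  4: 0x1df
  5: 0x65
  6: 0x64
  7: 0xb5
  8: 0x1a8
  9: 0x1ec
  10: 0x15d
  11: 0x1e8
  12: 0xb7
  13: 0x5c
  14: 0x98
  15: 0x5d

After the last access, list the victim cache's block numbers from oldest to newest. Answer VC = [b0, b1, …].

VC = [59, 53, 43, 19]

#0 0x63→b12/s4 MISS; vc=[]
#1 0x158→b43/s3 MISS; vc=[]
#2 0x15e→b43/s3 L1-HIT; vc=[]
#3 0x1db→b59/s3 MISS; vc=[43]
#4 0x1df→b59/s3 L1-HIT; vc=[43]
#5 0x65→b12/s4 L1-HIT; vc=[43]
#6 0x64→b12/s4 L1-HIT; vc=[43]
#7 0xb5→b22/s6 MISS; vc=[43]
#8 0x1a8→b53/s5 MISS; vc=[43]
#9 0x1ec→b61/s5 MISS; vc=[43,53]
#10 0x15d→b43/s3 VC-HIT; vc=[59,53]
#11 0x1e8→b61/s5 L1-HIT; vc=[59,53]
#12 0xb7→b22/s6 L1-HIT; vc=[59,53]
#13 0x5c→b11/s3 MISS; vc=[59,53,43]
#14 0x98→b19/s3 MISS; vc=[59,53,43,11]
#15 0x5d→b11/s3 VC-HIT; vc=[59,53,43,19]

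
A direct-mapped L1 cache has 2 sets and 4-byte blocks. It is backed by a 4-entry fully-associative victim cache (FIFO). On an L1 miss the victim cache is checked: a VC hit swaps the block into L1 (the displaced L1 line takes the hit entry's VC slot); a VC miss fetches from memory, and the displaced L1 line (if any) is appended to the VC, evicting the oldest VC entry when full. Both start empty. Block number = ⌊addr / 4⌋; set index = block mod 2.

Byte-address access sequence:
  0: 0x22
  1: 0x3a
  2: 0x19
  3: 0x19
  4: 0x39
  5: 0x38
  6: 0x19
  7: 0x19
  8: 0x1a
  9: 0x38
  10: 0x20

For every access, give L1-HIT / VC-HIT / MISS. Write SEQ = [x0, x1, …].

SEQ = [MISS, MISS, MISS, L1-HIT, VC-HIT, L1-HIT, VC-HIT, L1-HIT, L1-HIT, VC-HIT, VC-HIT]

  [0] addr=0x22 blk=8 s=0: MISS | VC []
  [1] addr=0x3a blk=14 s=0: MISS | VC [8]
  [2] addr=0x19 blk=6 s=0: MISS | VC [8, 14]
  [3] addr=0x19 blk=6 s=0: L1-HIT | VC [8, 14]
  [4] addr=0x39 blk=14 s=0: VC-HIT | VC [8, 6]
  [5] addr=0x38 blk=14 s=0: L1-HIT | VC [8, 6]
  [6] addr=0x19 blk=6 s=0: VC-HIT | VC [8, 14]
  [7] addr=0x19 blk=6 s=0: L1-HIT | VC [8, 14]
  [8] addr=0x1a blk=6 s=0: L1-HIT | VC [8, 14]
  [9] addr=0x38 blk=14 s=0: VC-HIT | VC [8, 6]
  [10] addr=0x20 blk=8 s=0: VC-HIT | VC [14, 6]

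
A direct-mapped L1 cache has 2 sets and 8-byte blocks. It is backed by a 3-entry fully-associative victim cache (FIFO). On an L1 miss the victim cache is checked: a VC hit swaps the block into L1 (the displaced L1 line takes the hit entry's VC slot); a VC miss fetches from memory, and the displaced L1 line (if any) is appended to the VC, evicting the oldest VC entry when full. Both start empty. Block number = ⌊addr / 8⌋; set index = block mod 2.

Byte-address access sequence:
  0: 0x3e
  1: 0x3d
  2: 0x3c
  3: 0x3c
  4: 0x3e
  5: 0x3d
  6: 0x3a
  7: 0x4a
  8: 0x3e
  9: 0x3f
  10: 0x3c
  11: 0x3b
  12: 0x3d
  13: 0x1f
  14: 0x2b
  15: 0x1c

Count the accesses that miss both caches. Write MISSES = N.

MISSES = 4

  [0] addr=0x3e blk=7 s=1: MISS | VC []
  [1] addr=0x3d blk=7 s=1: L1-HIT | VC []
  [2] addr=0x3c blk=7 s=1: L1-HIT | VC []
  [3] addr=0x3c blk=7 s=1: L1-HIT | VC []
  [4] addr=0x3e blk=7 s=1: L1-HIT | VC []
  [5] addr=0x3d blk=7 s=1: L1-HIT | VC []
  [6] addr=0x3a blk=7 s=1: L1-HIT | VC []
  [7] addr=0x4a blk=9 s=1: MISS | VC [7]
  [8] addr=0x3e blk=7 s=1: VC-HIT | VC [9]
  [9] addr=0x3f blk=7 s=1: L1-HIT | VC [9]
  [10] addr=0x3c blk=7 s=1: L1-HIT | VC [9]
  [11] addr=0x3b blk=7 s=1: L1-HIT | VC [9]
  [12] addr=0x3d blk=7 s=1: L1-HIT | VC [9]
  [13] addr=0x1f blk=3 s=1: MISS | VC [9, 7]
  [14] addr=0x2b blk=5 s=1: MISS | VC [9, 7, 3]
  [15] addr=0x1c blk=3 s=1: VC-HIT | VC [9, 7, 5]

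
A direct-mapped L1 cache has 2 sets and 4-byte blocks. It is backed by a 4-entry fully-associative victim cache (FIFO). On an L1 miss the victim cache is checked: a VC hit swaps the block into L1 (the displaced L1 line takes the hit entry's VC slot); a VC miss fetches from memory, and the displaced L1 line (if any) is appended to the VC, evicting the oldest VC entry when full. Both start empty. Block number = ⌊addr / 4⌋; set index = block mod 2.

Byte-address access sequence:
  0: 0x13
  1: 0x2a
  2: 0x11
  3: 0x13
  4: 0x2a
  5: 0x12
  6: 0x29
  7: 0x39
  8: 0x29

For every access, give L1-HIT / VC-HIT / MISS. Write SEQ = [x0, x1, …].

  [0] addr=0x13 blk=4 s=0: MISS | VC []
  [1] addr=0x2a blk=10 s=0: MISS | VC [4]
  [2] addr=0x11 blk=4 s=0: VC-HIT | VC [10]
  [3] addr=0x13 blk=4 s=0: L1-HIT | VC [10]
  [4] addr=0x2a blk=10 s=0: VC-HIT | VC [4]
  [5] addr=0x12 blk=4 s=0: VC-HIT | VC [10]
  [6] addr=0x29 blk=10 s=0: VC-HIT | VC [4]
  [7] addr=0x39 blk=14 s=0: MISS | VC [4, 10]
  [8] addr=0x29 blk=10 s=0: VC-HIT | VC [4, 14]

SEQ = [MISS, MISS, VC-HIT, L1-HIT, VC-HIT, VC-HIT, VC-HIT, MISS, VC-HIT]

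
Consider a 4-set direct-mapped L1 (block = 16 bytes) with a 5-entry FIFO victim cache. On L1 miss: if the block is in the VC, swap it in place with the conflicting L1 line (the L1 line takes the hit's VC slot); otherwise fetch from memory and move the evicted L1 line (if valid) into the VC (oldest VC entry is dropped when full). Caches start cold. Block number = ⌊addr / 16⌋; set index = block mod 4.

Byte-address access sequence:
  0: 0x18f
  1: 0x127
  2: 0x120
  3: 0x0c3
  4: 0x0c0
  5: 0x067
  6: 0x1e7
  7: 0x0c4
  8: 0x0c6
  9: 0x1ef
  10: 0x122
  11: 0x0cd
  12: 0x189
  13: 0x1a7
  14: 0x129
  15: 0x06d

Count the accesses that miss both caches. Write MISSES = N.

MISSES = 6

  [0] addr=0x18f blk=24 s=0: MISS | VC []
  [1] addr=0x127 blk=18 s=2: MISS | VC []
  [2] addr=0x120 blk=18 s=2: L1-HIT | VC []
  [3] addr=0xc3 blk=12 s=0: MISS | VC [24]
  [4] addr=0xc0 blk=12 s=0: L1-HIT | VC [24]
  [5] addr=0x67 blk=6 s=2: MISS | VC [24, 18]
  [6] addr=0x1e7 blk=30 s=2: MISS | VC [24, 18, 6]
  [7] addr=0xc4 blk=12 s=0: L1-HIT | VC [24, 18, 6]
  [8] addr=0xc6 blk=12 s=0: L1-HIT | VC [24, 18, 6]
  [9] addr=0x1ef blk=30 s=2: L1-HIT | VC [24, 18, 6]
  [10] addr=0x122 blk=18 s=2: VC-HIT | VC [24, 30, 6]
  [11] addr=0xcd blk=12 s=0: L1-HIT | VC [24, 30, 6]
  [12] addr=0x189 blk=24 s=0: VC-HIT | VC [12, 30, 6]
  [13] addr=0x1a7 blk=26 s=2: MISS | VC [12, 30, 6, 18]
  [14] addr=0x129 blk=18 s=2: VC-HIT | VC [12, 30, 6, 26]
  [15] addr=0x6d blk=6 s=2: VC-HIT | VC [12, 30, 18, 26]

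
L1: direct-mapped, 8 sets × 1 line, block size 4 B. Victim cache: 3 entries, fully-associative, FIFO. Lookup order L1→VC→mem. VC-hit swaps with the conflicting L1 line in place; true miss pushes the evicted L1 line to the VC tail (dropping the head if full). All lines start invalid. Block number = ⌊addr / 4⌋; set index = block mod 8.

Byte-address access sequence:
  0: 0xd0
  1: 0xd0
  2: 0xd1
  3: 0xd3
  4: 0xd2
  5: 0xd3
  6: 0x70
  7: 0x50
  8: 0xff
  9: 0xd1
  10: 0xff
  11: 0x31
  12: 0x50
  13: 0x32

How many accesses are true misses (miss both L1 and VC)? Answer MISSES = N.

0: 0xd0 (blk 52, set 4) → MISS  vc=[]
1: 0xd0 (blk 52, set 4) → L1-HIT  vc=[]
2: 0xd1 (blk 52, set 4) → L1-HIT  vc=[]
3: 0xd3 (blk 52, set 4) → L1-HIT  vc=[]
4: 0xd2 (blk 52, set 4) → L1-HIT  vc=[]
5: 0xd3 (blk 52, set 4) → L1-HIT  vc=[]
6: 0x70 (blk 28, set 4) → MISS  vc=[52]
7: 0x50 (blk 20, set 4) → MISS  vc=[52, 28]
8: 0xff (blk 63, set 7) → MISS  vc=[52, 28]
9: 0xd1 (blk 52, set 4) → VC-HIT  vc=[20, 28]
10: 0xff (blk 63, set 7) → L1-HIT  vc=[20, 28]
11: 0x31 (blk 12, set 4) → MISS  vc=[20, 28, 52]
12: 0x50 (blk 20, set 4) → VC-HIT  vc=[12, 28, 52]
13: 0x32 (blk 12, set 4) → VC-HIT  vc=[20, 28, 52]

MISSES = 5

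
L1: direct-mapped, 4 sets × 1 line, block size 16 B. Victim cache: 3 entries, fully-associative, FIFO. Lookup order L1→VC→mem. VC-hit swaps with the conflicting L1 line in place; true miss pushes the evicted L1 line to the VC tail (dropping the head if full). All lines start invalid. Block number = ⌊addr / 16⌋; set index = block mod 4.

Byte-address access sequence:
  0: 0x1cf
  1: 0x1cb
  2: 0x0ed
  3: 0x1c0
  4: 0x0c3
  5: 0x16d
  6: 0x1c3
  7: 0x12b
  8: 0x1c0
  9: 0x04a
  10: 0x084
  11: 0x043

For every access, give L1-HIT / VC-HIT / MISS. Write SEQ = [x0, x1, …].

  [0] addr=0x1cf blk=28 s=0: MISS | VC []
  [1] addr=0x1cb blk=28 s=0: L1-HIT | VC []
  [2] addr=0xed blk=14 s=2: MISS | VC []
  [3] addr=0x1c0 blk=28 s=0: L1-HIT | VC []
  [4] addr=0xc3 blk=12 s=0: MISS | VC [28]
  [5] addr=0x16d blk=22 s=2: MISS | VC [28, 14]
  [6] addr=0x1c3 blk=28 s=0: VC-HIT | VC [12, 14]
  [7] addr=0x12b blk=18 s=2: MISS | VC [12, 14, 22]
  [8] addr=0x1c0 blk=28 s=0: L1-HIT | VC [12, 14, 22]
  [9] addr=0x4a blk=4 s=0: MISS | VC [14, 22, 28]
  [10] addr=0x84 blk=8 s=0: MISS | VC [22, 28, 4]
  [11] addr=0x43 blk=4 s=0: VC-HIT | VC [22, 28, 8]

SEQ = [MISS, L1-HIT, MISS, L1-HIT, MISS, MISS, VC-HIT, MISS, L1-HIT, MISS, MISS, VC-HIT]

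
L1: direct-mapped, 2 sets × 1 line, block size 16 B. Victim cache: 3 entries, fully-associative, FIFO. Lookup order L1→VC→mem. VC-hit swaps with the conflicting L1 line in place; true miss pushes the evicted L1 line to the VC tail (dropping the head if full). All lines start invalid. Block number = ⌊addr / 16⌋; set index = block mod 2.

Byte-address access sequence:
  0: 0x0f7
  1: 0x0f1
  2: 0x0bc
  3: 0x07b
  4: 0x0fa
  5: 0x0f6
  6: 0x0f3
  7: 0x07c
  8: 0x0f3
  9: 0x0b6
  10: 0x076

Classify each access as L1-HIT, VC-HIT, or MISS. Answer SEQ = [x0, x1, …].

SEQ = [MISS, L1-HIT, MISS, MISS, VC-HIT, L1-HIT, L1-HIT, VC-HIT, VC-HIT, VC-HIT, VC-HIT]

#0 0xf7→b15/s1 MISS; vc=[]
#1 0xf1→b15/s1 L1-HIT; vc=[]
#2 0xbc→b11/s1 MISS; vc=[15]
#3 0x7b→b7/s1 MISS; vc=[15,11]
#4 0xfa→b15/s1 VC-HIT; vc=[7,11]
#5 0xf6→b15/s1 L1-HIT; vc=[7,11]
#6 0xf3→b15/s1 L1-HIT; vc=[7,11]
#7 0x7c→b7/s1 VC-HIT; vc=[15,11]
#8 0xf3→b15/s1 VC-HIT; vc=[7,11]
#9 0xb6→b11/s1 VC-HIT; vc=[7,15]
#10 0x76→b7/s1 VC-HIT; vc=[11,15]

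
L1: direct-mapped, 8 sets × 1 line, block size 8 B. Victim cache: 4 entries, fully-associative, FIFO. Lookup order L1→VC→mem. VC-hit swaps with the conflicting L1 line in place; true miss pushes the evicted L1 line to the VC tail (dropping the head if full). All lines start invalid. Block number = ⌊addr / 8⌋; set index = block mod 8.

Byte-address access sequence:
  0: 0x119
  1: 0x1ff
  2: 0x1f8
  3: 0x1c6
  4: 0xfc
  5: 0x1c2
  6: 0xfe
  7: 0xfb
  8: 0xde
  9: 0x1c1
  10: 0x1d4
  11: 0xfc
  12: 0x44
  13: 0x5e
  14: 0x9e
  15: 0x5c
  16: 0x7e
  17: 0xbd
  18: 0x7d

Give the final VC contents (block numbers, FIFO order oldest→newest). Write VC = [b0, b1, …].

VC = [27, 19, 31, 23]

#0 0x119→b35/s3 MISS; vc=[]
#1 0x1ff→b63/s7 MISS; vc=[]
#2 0x1f8→b63/s7 L1-HIT; vc=[]
#3 0x1c6→b56/s0 MISS; vc=[]
#4 0xfc→b31/s7 MISS; vc=[63]
#5 0x1c2→b56/s0 L1-HIT; vc=[63]
#6 0xfe→b31/s7 L1-HIT; vc=[63]
#7 0xfb→b31/s7 L1-HIT; vc=[63]
#8 0xde→b27/s3 MISS; vc=[63,35]
#9 0x1c1→b56/s0 L1-HIT; vc=[63,35]
#10 0x1d4→b58/s2 MISS; vc=[63,35]
#11 0xfc→b31/s7 L1-HIT; vc=[63,35]
#12 0x44→b8/s0 MISS; vc=[63,35,56]
#13 0x5e→b11/s3 MISS; vc=[63,35,56,27]
#14 0x9e→b19/s3 MISS; vc=[35,56,27,11]
#15 0x5c→b11/s3 VC-HIT; vc=[35,56,27,19]
#16 0x7e→b15/s7 MISS; vc=[56,27,19,31]
#17 0xbd→b23/s7 MISS; vc=[27,19,31,15]
#18 0x7d→b15/s7 VC-HIT; vc=[27,19,31,23]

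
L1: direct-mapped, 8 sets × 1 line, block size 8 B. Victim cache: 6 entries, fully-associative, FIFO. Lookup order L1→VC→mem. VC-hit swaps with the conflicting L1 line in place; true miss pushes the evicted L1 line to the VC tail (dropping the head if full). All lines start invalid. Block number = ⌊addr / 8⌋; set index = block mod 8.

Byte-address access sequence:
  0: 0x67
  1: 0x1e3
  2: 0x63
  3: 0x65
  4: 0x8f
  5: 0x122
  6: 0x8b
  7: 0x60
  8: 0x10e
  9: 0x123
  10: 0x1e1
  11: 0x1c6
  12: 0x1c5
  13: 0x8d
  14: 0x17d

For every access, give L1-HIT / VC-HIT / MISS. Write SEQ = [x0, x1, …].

SEQ = [MISS, MISS, VC-HIT, L1-HIT, MISS, MISS, L1-HIT, VC-HIT, MISS, VC-HIT, VC-HIT, MISS, L1-HIT, VC-HIT, MISS]

0: 0x67 (blk 12, set 4) → MISS  vc=[]
1: 0x1e3 (blk 60, set 4) → MISS  vc=[12]
2: 0x63 (blk 12, set 4) → VC-HIT  vc=[60]
3: 0x65 (blk 12, set 4) → L1-HIT  vc=[60]
4: 0x8f (blk 17, set 1) → MISS  vc=[60]
5: 0x122 (blk 36, set 4) → MISS  vc=[60, 12]
6: 0x8b (blk 17, set 1) → L1-HIT  vc=[60, 12]
7: 0x60 (blk 12, set 4) → VC-HIT  vc=[60, 36]
8: 0x10e (blk 33, set 1) → MISS  vc=[60, 36, 17]
9: 0x123 (blk 36, set 4) → VC-HIT  vc=[60, 12, 17]
10: 0x1e1 (blk 60, set 4) → VC-HIT  vc=[36, 12, 17]
11: 0x1c6 (blk 56, set 0) → MISS  vc=[36, 12, 17]
12: 0x1c5 (blk 56, set 0) → L1-HIT  vc=[36, 12, 17]
13: 0x8d (blk 17, set 1) → VC-HIT  vc=[36, 12, 33]
14: 0x17d (blk 47, set 7) → MISS  vc=[36, 12, 33]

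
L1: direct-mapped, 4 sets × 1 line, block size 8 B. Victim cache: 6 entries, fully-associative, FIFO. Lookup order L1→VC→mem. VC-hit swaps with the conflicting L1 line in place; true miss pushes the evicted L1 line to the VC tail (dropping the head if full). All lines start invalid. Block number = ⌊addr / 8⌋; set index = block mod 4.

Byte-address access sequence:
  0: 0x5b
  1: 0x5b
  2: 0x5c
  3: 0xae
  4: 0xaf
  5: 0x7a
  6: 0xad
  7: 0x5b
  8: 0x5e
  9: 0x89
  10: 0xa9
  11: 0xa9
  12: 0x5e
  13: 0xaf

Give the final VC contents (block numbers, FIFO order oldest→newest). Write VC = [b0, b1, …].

VC = [15, 17]

0: 0x5b (blk 11, set 3) → MISS  vc=[]
1: 0x5b (blk 11, set 3) → L1-HIT  vc=[]
2: 0x5c (blk 11, set 3) → L1-HIT  vc=[]
3: 0xae (blk 21, set 1) → MISS  vc=[]
4: 0xaf (blk 21, set 1) → L1-HIT  vc=[]
5: 0x7a (blk 15, set 3) → MISS  vc=[11]
6: 0xad (blk 21, set 1) → L1-HIT  vc=[11]
7: 0x5b (blk 11, set 3) → VC-HIT  vc=[15]
8: 0x5e (blk 11, set 3) → L1-HIT  vc=[15]
9: 0x89 (blk 17, set 1) → MISS  vc=[15, 21]
10: 0xa9 (blk 21, set 1) → VC-HIT  vc=[15, 17]
11: 0xa9 (blk 21, set 1) → L1-HIT  vc=[15, 17]
12: 0x5e (blk 11, set 3) → L1-HIT  vc=[15, 17]
13: 0xaf (blk 21, set 1) → L1-HIT  vc=[15, 17]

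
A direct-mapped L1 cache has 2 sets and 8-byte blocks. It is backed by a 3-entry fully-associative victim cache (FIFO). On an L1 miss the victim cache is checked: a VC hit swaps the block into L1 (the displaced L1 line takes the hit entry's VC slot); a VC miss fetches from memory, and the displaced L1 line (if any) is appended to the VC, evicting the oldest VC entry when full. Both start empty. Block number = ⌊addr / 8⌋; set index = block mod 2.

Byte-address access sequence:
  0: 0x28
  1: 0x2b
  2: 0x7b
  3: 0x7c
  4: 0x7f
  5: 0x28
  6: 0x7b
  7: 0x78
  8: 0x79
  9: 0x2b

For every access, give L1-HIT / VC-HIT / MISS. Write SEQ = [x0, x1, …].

SEQ = [MISS, L1-HIT, MISS, L1-HIT, L1-HIT, VC-HIT, VC-HIT, L1-HIT, L1-HIT, VC-HIT]

#0 0x28→b5/s1 MISS; vc=[]
#1 0x2b→b5/s1 L1-HIT; vc=[]
#2 0x7b→b15/s1 MISS; vc=[5]
#3 0x7c→b15/s1 L1-HIT; vc=[5]
#4 0x7f→b15/s1 L1-HIT; vc=[5]
#5 0x28→b5/s1 VC-HIT; vc=[15]
#6 0x7b→b15/s1 VC-HIT; vc=[5]
#7 0x78→b15/s1 L1-HIT; vc=[5]
#8 0x79→b15/s1 L1-HIT; vc=[5]
#9 0x2b→b5/s1 VC-HIT; vc=[15]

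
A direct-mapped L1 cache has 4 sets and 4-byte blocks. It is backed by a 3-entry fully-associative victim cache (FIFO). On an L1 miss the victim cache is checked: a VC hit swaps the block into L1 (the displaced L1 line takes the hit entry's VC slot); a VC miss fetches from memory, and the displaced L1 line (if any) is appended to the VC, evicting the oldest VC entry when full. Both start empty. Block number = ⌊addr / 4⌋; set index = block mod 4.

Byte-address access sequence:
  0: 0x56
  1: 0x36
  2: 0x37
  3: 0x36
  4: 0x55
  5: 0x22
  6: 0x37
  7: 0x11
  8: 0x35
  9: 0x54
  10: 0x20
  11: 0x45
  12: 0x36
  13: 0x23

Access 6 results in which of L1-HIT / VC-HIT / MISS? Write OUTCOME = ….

0: 0x56 (blk 21, set 1) → MISS  vc=[]
1: 0x36 (blk 13, set 1) → MISS  vc=[21]
2: 0x37 (blk 13, set 1) → L1-HIT  vc=[21]
3: 0x36 (blk 13, set 1) → L1-HIT  vc=[21]
4: 0x55 (blk 21, set 1) → VC-HIT  vc=[13]
5: 0x22 (blk 8, set 0) → MISS  vc=[13]
6: 0x37 (blk 13, set 1) → VC-HIT  vc=[21]
7: 0x11 (blk 4, set 0) → MISS  vc=[21, 8]
8: 0x35 (blk 13, set 1) → L1-HIT  vc=[21, 8]
9: 0x54 (blk 21, set 1) → VC-HIT  vc=[13, 8]
10: 0x20 (blk 8, set 0) → VC-HIT  vc=[13, 4]
11: 0x45 (blk 17, set 1) → MISS  vc=[13, 4, 21]
12: 0x36 (blk 13, set 1) → VC-HIT  vc=[17, 4, 21]
13: 0x23 (blk 8, set 0) → L1-HIT  vc=[17, 4, 21]

OUTCOME = VC-HIT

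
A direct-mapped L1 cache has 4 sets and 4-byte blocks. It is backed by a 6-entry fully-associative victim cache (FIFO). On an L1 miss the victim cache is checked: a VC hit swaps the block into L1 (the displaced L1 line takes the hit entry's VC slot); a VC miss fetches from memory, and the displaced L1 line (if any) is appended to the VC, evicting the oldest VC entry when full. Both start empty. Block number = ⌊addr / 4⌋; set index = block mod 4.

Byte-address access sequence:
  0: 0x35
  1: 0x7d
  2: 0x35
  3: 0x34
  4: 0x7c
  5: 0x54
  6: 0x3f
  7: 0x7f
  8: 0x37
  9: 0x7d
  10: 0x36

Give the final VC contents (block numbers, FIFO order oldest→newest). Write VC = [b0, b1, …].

0: 0x35 (blk 13, set 1) → MISS  vc=[]
1: 0x7d (blk 31, set 3) → MISS  vc=[]
2: 0x35 (blk 13, set 1) → L1-HIT  vc=[]
3: 0x34 (blk 13, set 1) → L1-HIT  vc=[]
4: 0x7c (blk 31, set 3) → L1-HIT  vc=[]
5: 0x54 (blk 21, set 1) → MISS  vc=[13]
6: 0x3f (blk 15, set 3) → MISS  vc=[13, 31]
7: 0x7f (blk 31, set 3) → VC-HIT  vc=[13, 15]
8: 0x37 (blk 13, set 1) → VC-HIT  vc=[21, 15]
9: 0x7d (blk 31, set 3) → L1-HIT  vc=[21, 15]
10: 0x36 (blk 13, set 1) → L1-HIT  vc=[21, 15]

VC = [21, 15]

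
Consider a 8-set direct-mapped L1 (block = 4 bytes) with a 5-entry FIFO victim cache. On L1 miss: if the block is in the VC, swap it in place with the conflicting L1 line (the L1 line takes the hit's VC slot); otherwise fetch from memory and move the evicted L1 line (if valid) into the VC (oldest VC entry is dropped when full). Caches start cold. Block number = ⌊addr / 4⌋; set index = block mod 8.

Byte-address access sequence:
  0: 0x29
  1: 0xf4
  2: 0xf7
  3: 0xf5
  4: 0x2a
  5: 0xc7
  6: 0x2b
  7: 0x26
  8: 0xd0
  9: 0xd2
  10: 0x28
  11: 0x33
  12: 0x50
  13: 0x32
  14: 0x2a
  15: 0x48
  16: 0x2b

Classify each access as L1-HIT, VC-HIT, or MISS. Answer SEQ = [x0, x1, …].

  [0] addr=0x29 blk=10 s=2: MISS | VC []
  [1] addr=0xf4 blk=61 s=5: MISS | VC []
  [2] addr=0xf7 blk=61 s=5: L1-HIT | VC []
  [3] addr=0xf5 blk=61 s=5: L1-HIT | VC []
  [4] addr=0x2a blk=10 s=2: L1-HIT | VC []
  [5] addr=0xc7 blk=49 s=1: MISS | VC []
  [6] addr=0x2b blk=10 s=2: L1-HIT | VC []
  [7] addr=0x26 blk=9 s=1: MISS | VC [49]
  [8] addr=0xd0 blk=52 s=4: MISS | VC [49]
  [9] addr=0xd2 blk=52 s=4: L1-HIT | VC [49]
  [10] addr=0x28 blk=10 s=2: L1-HIT | VC [49]
  [11] addr=0x33 blk=12 s=4: MISS | VC [49, 52]
  [12] addr=0x50 blk=20 s=4: MISS | VC [49, 52, 12]
  [13] addr=0x32 blk=12 s=4: VC-HIT | VC [49, 52, 20]
  [14] addr=0x2a blk=10 s=2: L1-HIT | VC [49, 52, 20]
  [15] addr=0x48 blk=18 s=2: MISS | VC [49, 52, 20, 10]
  [16] addr=0x2b blk=10 s=2: VC-HIT | VC [49, 52, 20, 18]

SEQ = [MISS, MISS, L1-HIT, L1-HIT, L1-HIT, MISS, L1-HIT, MISS, MISS, L1-HIT, L1-HIT, MISS, MISS, VC-HIT, L1-HIT, MISS, VC-HIT]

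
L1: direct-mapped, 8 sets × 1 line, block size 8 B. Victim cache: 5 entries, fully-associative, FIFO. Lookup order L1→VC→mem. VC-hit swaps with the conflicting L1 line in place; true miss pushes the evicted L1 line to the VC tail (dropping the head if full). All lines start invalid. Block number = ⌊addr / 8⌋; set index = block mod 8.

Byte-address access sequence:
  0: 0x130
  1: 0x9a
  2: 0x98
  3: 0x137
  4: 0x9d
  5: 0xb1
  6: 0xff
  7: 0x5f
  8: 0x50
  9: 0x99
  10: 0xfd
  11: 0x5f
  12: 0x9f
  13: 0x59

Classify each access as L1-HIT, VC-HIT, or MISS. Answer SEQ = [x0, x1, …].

0: 0x130 (blk 38, set 6) → MISS  vc=[]
1: 0x9a (blk 19, set 3) → MISS  vc=[]
2: 0x98 (blk 19, set 3) → L1-HIT  vc=[]
3: 0x137 (blk 38, set 6) → L1-HIT  vc=[]
4: 0x9d (blk 19, set 3) → L1-HIT  vc=[]
5: 0xb1 (blk 22, set 6) → MISS  vc=[38]
6: 0xff (blk 31, set 7) → MISS  vc=[38]
7: 0x5f (blk 11, set 3) → MISS  vc=[38, 19]
8: 0x50 (blk 10, set 2) → MISS  vc=[38, 19]
9: 0x99 (blk 19, set 3) → VC-HIT  vc=[38, 11]
10: 0xfd (blk 31, set 7) → L1-HIT  vc=[38, 11]
11: 0x5f (blk 11, set 3) → VC-HIT  vc=[38, 19]
12: 0x9f (blk 19, set 3) → VC-HIT  vc=[38, 11]
13: 0x59 (blk 11, set 3) → VC-HIT  vc=[38, 19]

SEQ = [MISS, MISS, L1-HIT, L1-HIT, L1-HIT, MISS, MISS, MISS, MISS, VC-HIT, L1-HIT, VC-HIT, VC-HIT, VC-HIT]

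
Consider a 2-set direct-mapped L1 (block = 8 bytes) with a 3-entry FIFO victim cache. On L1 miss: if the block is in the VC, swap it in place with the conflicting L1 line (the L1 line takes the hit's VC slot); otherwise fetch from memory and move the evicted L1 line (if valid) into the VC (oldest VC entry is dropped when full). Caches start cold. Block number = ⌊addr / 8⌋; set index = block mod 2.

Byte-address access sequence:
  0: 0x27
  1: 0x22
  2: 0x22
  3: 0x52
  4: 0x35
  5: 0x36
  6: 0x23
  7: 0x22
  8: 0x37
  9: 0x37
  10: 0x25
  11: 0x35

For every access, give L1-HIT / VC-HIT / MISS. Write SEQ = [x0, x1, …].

SEQ = [MISS, L1-HIT, L1-HIT, MISS, MISS, L1-HIT, VC-HIT, L1-HIT, VC-HIT, L1-HIT, VC-HIT, VC-HIT]

  [0] addr=0x27 blk=4 s=0: MISS | VC []
  [1] addr=0x22 blk=4 s=0: L1-HIT | VC []
  [2] addr=0x22 blk=4 s=0: L1-HIT | VC []
  [3] addr=0x52 blk=10 s=0: MISS | VC [4]
  [4] addr=0x35 blk=6 s=0: MISS | VC [4, 10]
  [5] addr=0x36 blk=6 s=0: L1-HIT | VC [4, 10]
  [6] addr=0x23 blk=4 s=0: VC-HIT | VC [6, 10]
  [7] addr=0x22 blk=4 s=0: L1-HIT | VC [6, 10]
  [8] addr=0x37 blk=6 s=0: VC-HIT | VC [4, 10]
  [9] addr=0x37 blk=6 s=0: L1-HIT | VC [4, 10]
  [10] addr=0x25 blk=4 s=0: VC-HIT | VC [6, 10]
  [11] addr=0x35 blk=6 s=0: VC-HIT | VC [4, 10]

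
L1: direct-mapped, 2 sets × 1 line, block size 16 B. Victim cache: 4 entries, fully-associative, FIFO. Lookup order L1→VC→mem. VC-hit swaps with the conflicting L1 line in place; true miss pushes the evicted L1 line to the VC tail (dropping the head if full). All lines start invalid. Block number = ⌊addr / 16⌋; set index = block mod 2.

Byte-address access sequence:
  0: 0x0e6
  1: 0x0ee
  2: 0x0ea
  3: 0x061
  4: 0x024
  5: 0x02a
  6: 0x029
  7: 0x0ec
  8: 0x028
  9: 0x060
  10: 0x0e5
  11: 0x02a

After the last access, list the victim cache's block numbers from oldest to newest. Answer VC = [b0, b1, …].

  [0] addr=0xe6 blk=14 s=0: MISS | VC []
  [1] addr=0xee blk=14 s=0: L1-HIT | VC []
  [2] addr=0xea blk=14 s=0: L1-HIT | VC []
  [3] addr=0x61 blk=6 s=0: MISS | VC [14]
  [4] addr=0x24 blk=2 s=0: MISS | VC [14, 6]
  [5] addr=0x2a blk=2 s=0: L1-HIT | VC [14, 6]
  [6] addr=0x29 blk=2 s=0: L1-HIT | VC [14, 6]
  [7] addr=0xec blk=14 s=0: VC-HIT | VC [2, 6]
  [8] addr=0x28 blk=2 s=0: VC-HIT | VC [14, 6]
  [9] addr=0x60 blk=6 s=0: VC-HIT | VC [14, 2]
  [10] addr=0xe5 blk=14 s=0: VC-HIT | VC [6, 2]
  [11] addr=0x2a blk=2 s=0: VC-HIT | VC [6, 14]

VC = [6, 14]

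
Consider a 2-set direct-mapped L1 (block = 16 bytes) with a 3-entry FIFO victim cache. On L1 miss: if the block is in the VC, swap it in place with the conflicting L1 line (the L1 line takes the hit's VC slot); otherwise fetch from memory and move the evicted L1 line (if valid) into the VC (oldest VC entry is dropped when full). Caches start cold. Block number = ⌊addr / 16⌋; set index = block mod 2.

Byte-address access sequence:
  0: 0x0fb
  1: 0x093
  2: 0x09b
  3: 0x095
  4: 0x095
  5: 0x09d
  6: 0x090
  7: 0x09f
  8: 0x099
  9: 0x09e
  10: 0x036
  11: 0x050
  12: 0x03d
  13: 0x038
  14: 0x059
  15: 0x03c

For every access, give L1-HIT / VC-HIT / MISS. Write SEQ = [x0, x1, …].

SEQ = [MISS, MISS, L1-HIT, L1-HIT, L1-HIT, L1-HIT, L1-HIT, L1-HIT, L1-HIT, L1-HIT, MISS, MISS, VC-HIT, L1-HIT, VC-HIT, VC-HIT]

#0 0xfb→b15/s1 MISS; vc=[]
#1 0x93→b9/s1 MISS; vc=[15]
#2 0x9b→b9/s1 L1-HIT; vc=[15]
#3 0x95→b9/s1 L1-HIT; vc=[15]
#4 0x95→b9/s1 L1-HIT; vc=[15]
#5 0x9d→b9/s1 L1-HIT; vc=[15]
#6 0x90→b9/s1 L1-HIT; vc=[15]
#7 0x9f→b9/s1 L1-HIT; vc=[15]
#8 0x99→b9/s1 L1-HIT; vc=[15]
#9 0x9e→b9/s1 L1-HIT; vc=[15]
#10 0x36→b3/s1 MISS; vc=[15,9]
#11 0x50→b5/s1 MISS; vc=[15,9,3]
#12 0x3d→b3/s1 VC-HIT; vc=[15,9,5]
#13 0x38→b3/s1 L1-HIT; vc=[15,9,5]
#14 0x59→b5/s1 VC-HIT; vc=[15,9,3]
#15 0x3c→b3/s1 VC-HIT; vc=[15,9,5]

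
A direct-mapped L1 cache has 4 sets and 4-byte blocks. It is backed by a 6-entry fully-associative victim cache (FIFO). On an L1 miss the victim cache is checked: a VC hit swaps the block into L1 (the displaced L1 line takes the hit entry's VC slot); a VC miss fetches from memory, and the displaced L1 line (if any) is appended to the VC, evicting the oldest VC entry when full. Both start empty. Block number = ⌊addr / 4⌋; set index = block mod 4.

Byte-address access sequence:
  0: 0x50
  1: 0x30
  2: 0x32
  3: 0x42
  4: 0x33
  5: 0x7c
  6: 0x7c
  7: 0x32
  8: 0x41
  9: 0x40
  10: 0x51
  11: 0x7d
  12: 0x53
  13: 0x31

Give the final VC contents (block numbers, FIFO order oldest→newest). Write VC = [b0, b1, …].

VC = [16, 20]

#0 0x50→b20/s0 MISS; vc=[]
#1 0x30→b12/s0 MISS; vc=[20]
#2 0x32→b12/s0 L1-HIT; vc=[20]
#3 0x42→b16/s0 MISS; vc=[20,12]
#4 0x33→b12/s0 VC-HIT; vc=[20,16]
#5 0x7c→b31/s3 MISS; vc=[20,16]
#6 0x7c→b31/s3 L1-HIT; vc=[20,16]
#7 0x32→b12/s0 L1-HIT; vc=[20,16]
#8 0x41→b16/s0 VC-HIT; vc=[20,12]
#9 0x40→b16/s0 L1-HIT; vc=[20,12]
#10 0x51→b20/s0 VC-HIT; vc=[16,12]
#11 0x7d→b31/s3 L1-HIT; vc=[16,12]
#12 0x53→b20/s0 L1-HIT; vc=[16,12]
#13 0x31→b12/s0 VC-HIT; vc=[16,20]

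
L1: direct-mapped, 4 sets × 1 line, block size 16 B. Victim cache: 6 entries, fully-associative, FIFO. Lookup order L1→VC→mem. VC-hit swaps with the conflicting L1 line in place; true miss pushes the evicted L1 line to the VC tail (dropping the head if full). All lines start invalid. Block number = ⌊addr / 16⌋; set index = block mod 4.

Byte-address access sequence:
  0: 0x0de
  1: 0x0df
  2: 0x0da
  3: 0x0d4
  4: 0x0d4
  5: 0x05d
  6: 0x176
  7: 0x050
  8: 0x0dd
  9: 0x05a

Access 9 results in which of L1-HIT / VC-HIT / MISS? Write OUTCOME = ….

#0 0xde→b13/s1 MISS; vc=[]
#1 0xdf→b13/s1 L1-HIT; vc=[]
#2 0xda→b13/s1 L1-HIT; vc=[]
#3 0xd4→b13/s1 L1-HIT; vc=[]
#4 0xd4→b13/s1 L1-HIT; vc=[]
#5 0x5d→b5/s1 MISS; vc=[13]
#6 0x176→b23/s3 MISS; vc=[13]
#7 0x50→b5/s1 L1-HIT; vc=[13]
#8 0xdd→b13/s1 VC-HIT; vc=[5]
#9 0x5a→b5/s1 VC-HIT; vc=[13]

OUTCOME = VC-HIT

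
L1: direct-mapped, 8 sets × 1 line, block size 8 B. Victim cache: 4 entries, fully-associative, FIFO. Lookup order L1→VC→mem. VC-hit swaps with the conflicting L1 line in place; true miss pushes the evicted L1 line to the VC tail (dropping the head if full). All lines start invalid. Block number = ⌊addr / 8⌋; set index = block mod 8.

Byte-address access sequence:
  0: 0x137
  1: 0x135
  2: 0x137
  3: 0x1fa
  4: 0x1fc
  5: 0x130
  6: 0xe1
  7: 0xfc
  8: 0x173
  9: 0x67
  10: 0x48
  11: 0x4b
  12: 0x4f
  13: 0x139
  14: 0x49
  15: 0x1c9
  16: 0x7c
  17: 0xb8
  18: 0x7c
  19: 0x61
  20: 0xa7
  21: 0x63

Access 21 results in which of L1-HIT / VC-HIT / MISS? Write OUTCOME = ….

0: 0x137 (blk 38, set 6) → MISS  vc=[]
1: 0x135 (blk 38, set 6) → L1-HIT  vc=[]
2: 0x137 (blk 38, set 6) → L1-HIT  vc=[]
3: 0x1fa (blk 63, set 7) → MISS  vc=[]
4: 0x1fc (blk 63, set 7) → L1-HIT  vc=[]
5: 0x130 (blk 38, set 6) → L1-HIT  vc=[]
6: 0xe1 (blk 28, set 4) → MISS  vc=[]
7: 0xfc (blk 31, set 7) → MISS  vc=[63]
8: 0x173 (blk 46, set 6) → MISS  vc=[63, 38]
9: 0x67 (blk 12, set 4) → MISS  vc=[63, 38, 28]
10: 0x48 (blk 9, set 1) → MISS  vc=[63, 38, 28]
11: 0x4b (blk 9, set 1) → L1-HIT  vc=[63, 38, 28]
12: 0x4f (blk 9, set 1) → L1-HIT  vc=[63, 38, 28]
13: 0x139 (blk 39, set 7) → MISS  vc=[63, 38, 28, 31]
14: 0x49 (blk 9, set 1) → L1-HIT  vc=[63, 38, 28, 31]
15: 0x1c9 (blk 57, set 1) → MISS  vc=[38, 28, 31, 9]
16: 0x7c (blk 15, set 7) → MISS  vc=[28, 31, 9, 39]
17: 0xb8 (blk 23, set 7) → MISS  vc=[31, 9, 39, 15]
18: 0x7c (blk 15, set 7) → VC-HIT  vc=[31, 9, 39, 23]
19: 0x61 (blk 12, set 4) → L1-HIT  vc=[31, 9, 39, 23]
20: 0xa7 (blk 20, set 4) → MISS  vc=[9, 39, 23, 12]
21: 0x63 (blk 12, set 4) → VC-HIT  vc=[9, 39, 23, 20]

OUTCOME = VC-HIT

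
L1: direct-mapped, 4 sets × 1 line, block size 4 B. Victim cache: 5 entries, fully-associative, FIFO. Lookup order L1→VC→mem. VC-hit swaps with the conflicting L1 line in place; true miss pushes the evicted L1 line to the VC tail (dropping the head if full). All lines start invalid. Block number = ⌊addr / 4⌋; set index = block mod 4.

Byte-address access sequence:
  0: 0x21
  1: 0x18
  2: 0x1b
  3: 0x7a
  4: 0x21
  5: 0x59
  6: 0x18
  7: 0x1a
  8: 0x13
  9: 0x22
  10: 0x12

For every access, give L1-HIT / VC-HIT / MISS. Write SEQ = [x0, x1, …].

#0 0x21→b8/s0 MISS; vc=[]
#1 0x18→b6/s2 MISS; vc=[]
#2 0x1b→b6/s2 L1-HIT; vc=[]
#3 0x7a→b30/s2 MISS; vc=[6]
#4 0x21→b8/s0 L1-HIT; vc=[6]
#5 0x59→b22/s2 MISS; vc=[6,30]
#6 0x18→b6/s2 VC-HIT; vc=[22,30]
#7 0x1a→b6/s2 L1-HIT; vc=[22,30]
#8 0x13→b4/s0 MISS; vc=[22,30,8]
#9 0x22→b8/s0 VC-HIT; vc=[22,30,4]
#10 0x12→b4/s0 VC-HIT; vc=[22,30,8]

SEQ = [MISS, MISS, L1-HIT, MISS, L1-HIT, MISS, VC-HIT, L1-HIT, MISS, VC-HIT, VC-HIT]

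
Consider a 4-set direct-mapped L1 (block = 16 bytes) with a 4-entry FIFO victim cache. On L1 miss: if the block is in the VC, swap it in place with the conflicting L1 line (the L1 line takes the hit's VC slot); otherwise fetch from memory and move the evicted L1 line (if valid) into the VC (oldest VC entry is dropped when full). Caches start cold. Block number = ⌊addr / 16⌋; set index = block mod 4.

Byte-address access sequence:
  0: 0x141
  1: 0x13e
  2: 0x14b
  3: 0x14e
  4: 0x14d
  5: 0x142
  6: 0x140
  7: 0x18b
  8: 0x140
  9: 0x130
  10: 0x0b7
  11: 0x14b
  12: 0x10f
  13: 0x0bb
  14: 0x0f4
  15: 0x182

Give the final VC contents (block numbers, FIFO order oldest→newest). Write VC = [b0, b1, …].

#0 0x141→b20/s0 MISS; vc=[]
#1 0x13e→b19/s3 MISS; vc=[]
#2 0x14b→b20/s0 L1-HIT; vc=[]
#3 0x14e→b20/s0 L1-HIT; vc=[]
#4 0x14d→b20/s0 L1-HIT; vc=[]
#5 0x142→b20/s0 L1-HIT; vc=[]
#6 0x140→b20/s0 L1-HIT; vc=[]
#7 0x18b→b24/s0 MISS; vc=[20]
#8 0x140→b20/s0 VC-HIT; vc=[24]
#9 0x130→b19/s3 L1-HIT; vc=[24]
#10 0xb7→b11/s3 MISS; vc=[24,19]
#11 0x14b→b20/s0 L1-HIT; vc=[24,19]
#12 0x10f→b16/s0 MISS; vc=[24,19,20]
#13 0xbb→b11/s3 L1-HIT; vc=[24,19,20]
#14 0xf4→b15/s3 MISS; vc=[24,19,20,11]
#15 0x182→b24/s0 VC-HIT; vc=[16,19,20,11]

VC = [16, 19, 20, 11]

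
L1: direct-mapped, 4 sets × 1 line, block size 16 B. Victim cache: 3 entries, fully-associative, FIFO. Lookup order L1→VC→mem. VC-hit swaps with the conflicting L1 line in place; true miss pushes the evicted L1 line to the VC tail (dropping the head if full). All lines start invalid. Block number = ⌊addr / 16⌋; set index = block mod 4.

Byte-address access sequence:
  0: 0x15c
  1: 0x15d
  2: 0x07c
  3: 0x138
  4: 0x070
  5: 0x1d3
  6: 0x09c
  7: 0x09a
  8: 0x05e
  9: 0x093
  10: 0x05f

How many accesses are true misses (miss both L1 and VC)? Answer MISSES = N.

MISSES = 6

#0 0x15c→b21/s1 MISS; vc=[]
#1 0x15d→b21/s1 L1-HIT; vc=[]
#2 0x7c→b7/s3 MISS; vc=[]
#3 0x138→b19/s3 MISS; vc=[7]
#4 0x70→b7/s3 VC-HIT; vc=[19]
#5 0x1d3→b29/s1 MISS; vc=[19,21]
#6 0x9c→b9/s1 MISS; vc=[19,21,29]
#7 0x9a→b9/s1 L1-HIT; vc=[19,21,29]
#8 0x5e→b5/s1 MISS; vc=[21,29,9]
#9 0x93→b9/s1 VC-HIT; vc=[21,29,5]
#10 0x5f→b5/s1 VC-HIT; vc=[21,29,9]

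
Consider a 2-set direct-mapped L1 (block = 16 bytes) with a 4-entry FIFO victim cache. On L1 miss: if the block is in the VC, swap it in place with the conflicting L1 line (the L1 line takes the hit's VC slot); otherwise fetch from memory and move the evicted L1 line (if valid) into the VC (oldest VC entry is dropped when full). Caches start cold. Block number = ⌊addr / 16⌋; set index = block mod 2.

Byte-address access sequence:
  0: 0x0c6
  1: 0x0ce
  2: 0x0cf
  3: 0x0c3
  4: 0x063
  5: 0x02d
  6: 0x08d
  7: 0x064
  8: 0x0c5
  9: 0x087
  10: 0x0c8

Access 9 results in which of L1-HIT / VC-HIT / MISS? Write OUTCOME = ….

OUTCOME = VC-HIT

#0 0xc6→b12/s0 MISS; vc=[]
#1 0xce→b12/s0 L1-HIT; vc=[]
#2 0xcf→b12/s0 L1-HIT; vc=[]
#3 0xc3→b12/s0 L1-HIT; vc=[]
#4 0x63→b6/s0 MISS; vc=[12]
#5 0x2d→b2/s0 MISS; vc=[12,6]
#6 0x8d→b8/s0 MISS; vc=[12,6,2]
#7 0x64→b6/s0 VC-HIT; vc=[12,8,2]
#8 0xc5→b12/s0 VC-HIT; vc=[6,8,2]
#9 0x87→b8/s0 VC-HIT; vc=[6,12,2]
#10 0xc8→b12/s0 VC-HIT; vc=[6,8,2]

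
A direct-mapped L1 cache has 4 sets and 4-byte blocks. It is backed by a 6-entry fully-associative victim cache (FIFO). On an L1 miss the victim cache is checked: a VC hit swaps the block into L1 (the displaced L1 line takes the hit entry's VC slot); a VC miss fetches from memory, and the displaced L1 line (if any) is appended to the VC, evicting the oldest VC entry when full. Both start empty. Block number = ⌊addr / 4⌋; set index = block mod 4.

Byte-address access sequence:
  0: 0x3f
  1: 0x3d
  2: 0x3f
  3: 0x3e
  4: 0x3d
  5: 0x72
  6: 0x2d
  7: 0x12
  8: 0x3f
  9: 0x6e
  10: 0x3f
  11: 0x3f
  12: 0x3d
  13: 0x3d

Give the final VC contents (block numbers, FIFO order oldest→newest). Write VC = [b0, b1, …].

VC = [11, 28, 27]

0: 0x3f (blk 15, set 3) → MISS  vc=[]
1: 0x3d (blk 15, set 3) → L1-HIT  vc=[]
2: 0x3f (blk 15, set 3) → L1-HIT  vc=[]
3: 0x3e (blk 15, set 3) → L1-HIT  vc=[]
4: 0x3d (blk 15, set 3) → L1-HIT  vc=[]
5: 0x72 (blk 28, set 0) → MISS  vc=[]
6: 0x2d (blk 11, set 3) → MISS  vc=[15]
7: 0x12 (blk 4, set 0) → MISS  vc=[15, 28]
8: 0x3f (blk 15, set 3) → VC-HIT  vc=[11, 28]
9: 0x6e (blk 27, set 3) → MISS  vc=[11, 28, 15]
10: 0x3f (blk 15, set 3) → VC-HIT  vc=[11, 28, 27]
11: 0x3f (blk 15, set 3) → L1-HIT  vc=[11, 28, 27]
12: 0x3d (blk 15, set 3) → L1-HIT  vc=[11, 28, 27]
13: 0x3d (blk 15, set 3) → L1-HIT  vc=[11, 28, 27]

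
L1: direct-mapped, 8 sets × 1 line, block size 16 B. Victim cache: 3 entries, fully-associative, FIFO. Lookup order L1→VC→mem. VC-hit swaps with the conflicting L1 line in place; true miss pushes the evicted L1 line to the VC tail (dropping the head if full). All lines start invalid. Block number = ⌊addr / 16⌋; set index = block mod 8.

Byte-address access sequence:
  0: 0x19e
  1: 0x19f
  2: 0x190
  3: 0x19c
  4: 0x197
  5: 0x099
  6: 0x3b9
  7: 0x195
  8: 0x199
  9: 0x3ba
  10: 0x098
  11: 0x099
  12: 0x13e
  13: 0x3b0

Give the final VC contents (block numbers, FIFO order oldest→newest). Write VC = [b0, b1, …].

0: 0x19e (blk 25, set 1) → MISS  vc=[]
1: 0x19f (blk 25, set 1) → L1-HIT  vc=[]
2: 0x190 (blk 25, set 1) → L1-HIT  vc=[]
3: 0x19c (blk 25, set 1) → L1-HIT  vc=[]
4: 0x197 (blk 25, set 1) → L1-HIT  vc=[]
5: 0x99 (blk 9, set 1) → MISS  vc=[25]
6: 0x3b9 (blk 59, set 3) → MISS  vc=[25]
7: 0x195 (blk 25, set 1) → VC-HIT  vc=[9]
8: 0x199 (blk 25, set 1) → L1-HIT  vc=[9]
9: 0x3ba (blk 59, set 3) → L1-HIT  vc=[9]
10: 0x98 (blk 9, set 1) → VC-HIT  vc=[25]
11: 0x99 (blk 9, set 1) → L1-HIT  vc=[25]
12: 0x13e (blk 19, set 3) → MISS  vc=[25, 59]
13: 0x3b0 (blk 59, set 3) → VC-HIT  vc=[25, 19]

VC = [25, 19]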